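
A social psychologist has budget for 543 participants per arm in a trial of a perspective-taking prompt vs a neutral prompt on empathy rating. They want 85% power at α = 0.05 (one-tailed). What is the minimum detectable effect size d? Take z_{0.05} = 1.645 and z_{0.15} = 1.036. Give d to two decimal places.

For two independent groups of n = 543 each: d_min = (z_{α} + z_β)·√(2/n).
z-sum = 1.645 + 1.036 = 2.681.
d_min = 2.681 × √(2/543) = 2.681 × 0.0607 = 0.163.

d_min ≈ 0.16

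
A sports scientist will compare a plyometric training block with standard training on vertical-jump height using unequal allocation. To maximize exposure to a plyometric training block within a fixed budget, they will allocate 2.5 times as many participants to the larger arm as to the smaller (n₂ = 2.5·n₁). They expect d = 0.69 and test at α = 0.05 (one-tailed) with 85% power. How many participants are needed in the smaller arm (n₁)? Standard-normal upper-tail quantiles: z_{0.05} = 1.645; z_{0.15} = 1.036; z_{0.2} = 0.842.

With allocation ratio k = n₂/n₁ = 2.5, Var(x̄₁−x̄₂) = σ²(1/n₁ + 1/(k·n₁)) = σ²·(k+1)/(k·n₁).
So n₁ = (1 + 1/k)·((z_{α} + z_β)/d)² = 1.400 × (2.681/0.69)².
n₁ = 1.400 × 15.10 = 21.1.
Round up: n₁ = 22, giving n₂ = 2.5 × 22 = 55.

n₁ = 22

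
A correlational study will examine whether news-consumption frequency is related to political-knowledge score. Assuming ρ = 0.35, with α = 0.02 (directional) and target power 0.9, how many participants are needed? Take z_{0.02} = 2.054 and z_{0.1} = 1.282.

Fisher's z: C = ½·ln((1+r)/(1−r)) = ½·ln(2.0769) = 0.3654.
n = ((z_{α} + z_β)/C)² + 3.
(2.054 + 1.282) / 0.3654 = 3.336 / 0.3654 = 9.130.
n = 9.130² + 3 = 83.35 + 3 = 86.4.
Round up.

n = 87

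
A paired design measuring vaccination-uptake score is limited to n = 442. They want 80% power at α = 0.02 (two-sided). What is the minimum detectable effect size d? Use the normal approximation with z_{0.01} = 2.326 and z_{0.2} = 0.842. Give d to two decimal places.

For a single sample (or paired design) of n = 442: d_min = (z_{α/2} + z_β)/√n.
z-sum = 2.326 + 0.842 = 3.168.
d_min = 3.168 / √442 = 3.168 / 21.024 = 0.151.

d_min ≈ 0.15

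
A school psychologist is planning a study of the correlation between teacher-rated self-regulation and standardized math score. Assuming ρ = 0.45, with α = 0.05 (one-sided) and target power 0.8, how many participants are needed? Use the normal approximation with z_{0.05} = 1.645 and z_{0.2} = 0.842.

Fisher's z: C = ½·ln((1+r)/(1−r)) = ½·ln(2.6364) = 0.4847.
n = ((z_{α} + z_β)/C)² + 3.
(1.645 + 0.842) / 0.4847 = 2.487 / 0.4847 = 5.131.
n = 5.131² + 3 = 26.33 + 3 = 29.3.
Round up.

n = 30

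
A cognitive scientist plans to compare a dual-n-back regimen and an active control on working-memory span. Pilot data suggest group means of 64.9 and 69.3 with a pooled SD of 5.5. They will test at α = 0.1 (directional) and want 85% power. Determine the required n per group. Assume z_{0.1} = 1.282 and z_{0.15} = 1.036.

Cohen's d = |M₁ − M₂| / SD_pooled = |64.9 − 69.3| / 5.5 = 4.4 / 5.5 = 0.800.
For two independent groups with equal n: n = 2·((z_{α} + z_β) / d)².
z_{α} + z_β = 1.282 + 1.036 = 2.318.
n = 2 × (2.318 / 0.800)² = 2 × 2.897² = 2 × 8.40 = 16.8.
Round up to the next whole participant.

n = 17 per group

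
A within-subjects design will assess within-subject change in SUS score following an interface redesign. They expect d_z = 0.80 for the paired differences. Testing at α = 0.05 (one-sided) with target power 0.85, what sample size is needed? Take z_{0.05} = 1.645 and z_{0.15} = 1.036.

n = 12 pairs

For a paired (one-sample on differences) test: n = ((z_{α} + z_β) / d)².
z_{α} + z_β = 1.645 + 1.036 = 2.681.
n = (2.681 / 0.80)² = 3.351² = 11.23.
Round up.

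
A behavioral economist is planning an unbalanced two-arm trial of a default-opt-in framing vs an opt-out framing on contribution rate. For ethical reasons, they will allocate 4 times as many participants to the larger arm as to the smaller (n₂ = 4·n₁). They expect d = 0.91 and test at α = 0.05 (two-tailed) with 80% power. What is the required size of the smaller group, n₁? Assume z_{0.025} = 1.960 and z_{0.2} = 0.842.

n₁ = 12

With allocation ratio k = n₂/n₁ = 4, Var(x̄₁−x̄₂) = σ²(1/n₁ + 1/(k·n₁)) = σ²·(k+1)/(k·n₁).
So n₁ = (1 + 1/k)·((z_{α/2} + z_β)/d)² = 1.250 × (2.802/0.91)².
n₁ = 1.250 × 9.48 = 11.9.
Round up: n₁ = 12, giving n₂ = 4 × 12 = 48.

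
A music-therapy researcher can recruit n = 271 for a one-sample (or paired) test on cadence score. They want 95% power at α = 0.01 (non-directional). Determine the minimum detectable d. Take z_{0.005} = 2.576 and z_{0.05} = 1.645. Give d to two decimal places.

d_min ≈ 0.26

For a single sample (or paired design) of n = 271: d_min = (z_{α/2} + z_β)/√n.
z-sum = 2.576 + 1.645 = 4.221.
d_min = 4.221 / √271 = 4.221 / 16.462 = 0.256.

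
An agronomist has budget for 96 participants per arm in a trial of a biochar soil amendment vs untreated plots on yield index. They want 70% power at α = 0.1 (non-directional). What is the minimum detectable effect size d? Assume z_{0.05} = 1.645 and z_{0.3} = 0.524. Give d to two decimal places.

d_min ≈ 0.31

For two independent groups of n = 96 each: d_min = (z_{α/2} + z_β)·√(2/n).
z-sum = 1.645 + 0.524 = 2.169.
d_min = 2.169 × √(2/96) = 2.169 × 0.1443 = 0.313.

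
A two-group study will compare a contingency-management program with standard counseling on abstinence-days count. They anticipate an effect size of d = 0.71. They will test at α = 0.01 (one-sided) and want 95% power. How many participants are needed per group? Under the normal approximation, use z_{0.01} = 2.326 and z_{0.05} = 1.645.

n = 63 per group

For two independent groups with equal n: n = 2·((z_{α} + z_β) / d)².
z_{α} + z_β = 2.326 + 1.645 = 3.971.
n = 2 × (3.971 / 0.71)² = 2 × 5.593² = 2 × 31.28 = 62.6.
Round up to the next whole participant.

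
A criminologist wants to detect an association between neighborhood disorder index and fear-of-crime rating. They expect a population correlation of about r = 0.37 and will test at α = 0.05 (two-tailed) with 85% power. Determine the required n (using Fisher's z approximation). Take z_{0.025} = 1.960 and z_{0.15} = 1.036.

Fisher's z: C = ½·ln((1+r)/(1−r)) = ½·ln(2.1746) = 0.3884.
n = ((z_{α/2} + z_β)/C)² + 3.
(1.960 + 1.036) / 0.3884 = 2.996 / 0.3884 = 7.714.
n = 7.714² + 3 = 59.50 + 3 = 62.5.
Round up.

n = 63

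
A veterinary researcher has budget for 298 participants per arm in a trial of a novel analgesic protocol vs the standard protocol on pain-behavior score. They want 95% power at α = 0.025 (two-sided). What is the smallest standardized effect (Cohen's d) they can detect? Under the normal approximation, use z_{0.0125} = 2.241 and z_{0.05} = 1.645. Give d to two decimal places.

d_min ≈ 0.32

For two independent groups of n = 298 each: d_min = (z_{α/2} + z_β)·√(2/n).
z-sum = 2.241 + 1.645 = 3.886.
d_min = 3.886 × √(2/298) = 3.886 × 0.0819 = 0.318.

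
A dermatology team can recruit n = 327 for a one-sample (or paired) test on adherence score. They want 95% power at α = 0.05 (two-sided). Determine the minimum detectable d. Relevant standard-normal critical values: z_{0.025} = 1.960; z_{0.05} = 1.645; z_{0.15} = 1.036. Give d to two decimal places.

For a single sample (or paired design) of n = 327: d_min = (z_{α/2} + z_β)/√n.
z-sum = 1.960 + 1.645 = 3.605.
d_min = 3.605 / √327 = 3.605 / 18.083 = 0.199.

d_min ≈ 0.20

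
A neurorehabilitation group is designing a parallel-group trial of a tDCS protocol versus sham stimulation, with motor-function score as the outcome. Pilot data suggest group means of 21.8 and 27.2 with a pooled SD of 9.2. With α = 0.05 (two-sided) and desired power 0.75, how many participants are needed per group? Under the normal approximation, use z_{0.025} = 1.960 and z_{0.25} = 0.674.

n = 41 per group

Cohen's d = |M₁ − M₂| / SD_pooled = |21.8 − 27.2| / 9.2 = 5.4 / 9.2 = 0.587.
For two independent groups with equal n: n = 2·((z_{α/2} + z_β) / d)².
z_{α/2} + z_β = 1.960 + 0.674 = 2.634.
n = 2 × (2.634 / 0.587)² = 2 × 4.487² = 2 × 20.14 = 40.3.
Round up to the next whole participant.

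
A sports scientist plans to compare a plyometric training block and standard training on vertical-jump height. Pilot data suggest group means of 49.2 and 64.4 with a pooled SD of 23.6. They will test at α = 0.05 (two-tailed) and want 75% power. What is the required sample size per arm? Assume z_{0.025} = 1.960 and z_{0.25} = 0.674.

Cohen's d = |M₁ − M₂| / SD_pooled = |49.2 − 64.4| / 23.6 = 15.2 / 23.6 = 0.644.
For two independent groups with equal n: n = 2·((z_{α/2} + z_β) / d)².
z_{α/2} + z_β = 1.960 + 0.674 = 2.634.
n = 2 × (2.634 / 0.644)² = 2 × 4.090² = 2 × 16.73 = 33.5.
Round up to the next whole participant.

n = 34 per group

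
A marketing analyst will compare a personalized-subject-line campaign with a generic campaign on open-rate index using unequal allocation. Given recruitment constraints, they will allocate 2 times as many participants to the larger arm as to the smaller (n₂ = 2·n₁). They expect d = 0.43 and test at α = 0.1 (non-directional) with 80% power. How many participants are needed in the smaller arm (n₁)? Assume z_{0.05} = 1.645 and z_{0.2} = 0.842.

n₁ = 51

With allocation ratio k = n₂/n₁ = 2, Var(x̄₁−x̄₂) = σ²(1/n₁ + 1/(k·n₁)) = σ²·(k+1)/(k·n₁).
So n₁ = (1 + 1/k)·((z_{α/2} + z_β)/d)² = 1.500 × (2.487/0.43)².
n₁ = 1.500 × 33.45 = 50.2.
Round up: n₁ = 51, giving n₂ = 2 × 51 = 102.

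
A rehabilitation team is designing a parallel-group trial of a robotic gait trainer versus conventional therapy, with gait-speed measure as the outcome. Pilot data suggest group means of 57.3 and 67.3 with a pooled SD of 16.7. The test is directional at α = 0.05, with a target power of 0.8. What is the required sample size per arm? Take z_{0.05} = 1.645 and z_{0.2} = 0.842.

n = 35 per group

Cohen's d = |M₁ − M₂| / SD_pooled = |57.3 − 67.3| / 16.7 = 10.0 / 16.7 = 0.599.
For two independent groups with equal n: n = 2·((z_{α} + z_β) / d)².
z_{α} + z_β = 1.645 + 0.842 = 2.487.
n = 2 × (2.487 / 0.599)² = 2 × 4.152² = 2 × 17.24 = 34.5.
Round up to the next whole participant.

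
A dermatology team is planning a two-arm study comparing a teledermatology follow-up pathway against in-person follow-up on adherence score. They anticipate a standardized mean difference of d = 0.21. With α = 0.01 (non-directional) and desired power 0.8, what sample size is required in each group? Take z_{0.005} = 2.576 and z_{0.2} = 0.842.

For two independent groups with equal n: n = 2·((z_{α/2} + z_β) / d)².
z_{α/2} + z_β = 2.576 + 0.842 = 3.418.
n = 2 × (3.418 / 0.21)² = 2 × 16.276² = 2 × 264.91 = 529.8.
Round up to the next whole participant.

n = 530 per group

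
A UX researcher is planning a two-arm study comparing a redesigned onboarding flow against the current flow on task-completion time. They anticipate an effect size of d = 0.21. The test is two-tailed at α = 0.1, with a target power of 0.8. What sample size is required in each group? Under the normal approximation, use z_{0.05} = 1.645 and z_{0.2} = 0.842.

n = 281 per group

For two independent groups with equal n: n = 2·((z_{α/2} + z_β) / d)².
z_{α/2} + z_β = 1.645 + 0.842 = 2.487.
n = 2 × (2.487 / 0.21)² = 2 × 11.843² = 2 × 140.25 = 280.5.
Round up to the next whole participant.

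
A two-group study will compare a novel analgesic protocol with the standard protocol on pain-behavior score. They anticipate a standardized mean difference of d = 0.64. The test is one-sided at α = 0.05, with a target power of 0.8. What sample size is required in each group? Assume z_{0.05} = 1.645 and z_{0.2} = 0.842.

n = 31 per group

For two independent groups with equal n: n = 2·((z_{α} + z_β) / d)².
z_{α} + z_β = 1.645 + 0.842 = 2.487.
n = 2 × (2.487 / 0.64)² = 2 × 3.886² = 2 × 15.10 = 30.2.
Round up to the next whole participant.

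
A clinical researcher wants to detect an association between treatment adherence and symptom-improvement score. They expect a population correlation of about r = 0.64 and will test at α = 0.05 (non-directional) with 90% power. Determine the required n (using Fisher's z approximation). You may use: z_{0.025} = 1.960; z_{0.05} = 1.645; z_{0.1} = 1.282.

Fisher's z: C = ½·ln((1+r)/(1−r)) = ½·ln(4.5556) = 0.7582.
n = ((z_{α/2} + z_β)/C)² + 3.
(1.960 + 1.282) / 0.7582 = 3.242 / 0.7582 = 4.276.
n = 4.276² + 3 = 18.28 + 3 = 21.3.
Round up.

n = 22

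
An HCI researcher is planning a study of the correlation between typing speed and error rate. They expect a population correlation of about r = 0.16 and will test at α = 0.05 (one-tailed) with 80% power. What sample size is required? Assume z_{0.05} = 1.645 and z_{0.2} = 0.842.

Fisher's z: C = ½·ln((1+r)/(1−r)) = ½·ln(1.3810) = 0.1614.
n = ((z_{α} + z_β)/C)² + 3.
(1.645 + 0.842) / 0.1614 = 2.487 / 0.1614 = 15.409.
n = 15.409² + 3 = 237.43 + 3 = 240.4.
Round up.

n = 241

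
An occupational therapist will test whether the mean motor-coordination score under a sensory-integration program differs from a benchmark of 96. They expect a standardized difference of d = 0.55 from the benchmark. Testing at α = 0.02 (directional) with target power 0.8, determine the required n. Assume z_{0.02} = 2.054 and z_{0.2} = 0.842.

For a one-sample test: n = ((z_{α} + z_β) / d)².
z_{α} + z_β = 2.054 + 0.842 = 2.896.
n = (2.896 / 0.55)² = 5.265² = 27.73.
Round up.

n = 28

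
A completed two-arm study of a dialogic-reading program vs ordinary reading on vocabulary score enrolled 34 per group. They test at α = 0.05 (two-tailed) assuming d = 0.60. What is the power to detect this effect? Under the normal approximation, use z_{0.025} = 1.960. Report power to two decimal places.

For two equal groups, power = Φ(d·√(n/2) − z_{α/2}).
d·√(n/2) = 0.60 × √(34/2) = 0.60 × 4.123 = 2.474.
z_β = 2.474 − 1.960 = 0.514.
Power = Φ(0.514) = 0.696.

power ≈ 0.70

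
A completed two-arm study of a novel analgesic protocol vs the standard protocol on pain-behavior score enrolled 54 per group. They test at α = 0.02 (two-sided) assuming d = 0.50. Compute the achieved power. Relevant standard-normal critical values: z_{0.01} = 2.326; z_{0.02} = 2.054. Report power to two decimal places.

For two equal groups, power = Φ(d·√(n/2) − z_{α/2}).
d·√(n/2) = 0.50 × √(54/2) = 0.50 × 5.196 = 2.598.
z_β = 2.598 − 2.326 = 0.272.
Power = Φ(0.272) = 0.607.

power ≈ 0.61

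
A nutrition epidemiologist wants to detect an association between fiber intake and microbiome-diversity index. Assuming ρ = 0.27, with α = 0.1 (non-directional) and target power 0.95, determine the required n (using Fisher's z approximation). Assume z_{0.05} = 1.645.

n = 145

Fisher's z: C = ½·ln((1+r)/(1−r)) = ½·ln(1.7397) = 0.2769.
n = ((z_{α/2} + z_β)/C)² + 3.
(1.645 + 1.645) / 0.2769 = 3.290 / 0.2769 = 11.882.
n = 11.882² + 3 = 141.17 + 3 = 144.2.
Round up.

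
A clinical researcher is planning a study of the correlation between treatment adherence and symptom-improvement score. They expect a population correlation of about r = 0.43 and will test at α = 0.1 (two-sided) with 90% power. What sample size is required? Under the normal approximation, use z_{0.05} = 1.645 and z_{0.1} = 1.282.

Fisher's z: C = ½·ln((1+r)/(1−r)) = ½·ln(2.5088) = 0.4599.
n = ((z_{α/2} + z_β)/C)² + 3.
(1.645 + 1.282) / 0.4599 = 2.927 / 0.4599 = 6.364.
n = 6.364² + 3 = 40.51 + 3 = 43.5.
Round up.

n = 44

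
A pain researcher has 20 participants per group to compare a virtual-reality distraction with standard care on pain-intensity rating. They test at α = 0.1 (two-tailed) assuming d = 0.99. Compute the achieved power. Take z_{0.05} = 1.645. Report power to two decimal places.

power ≈ 0.93

For two equal groups, power = Φ(d·√(n/2) − z_{α/2}).
d·√(n/2) = 0.99 × √(20/2) = 0.99 × 3.162 = 3.131.
z_β = 3.131 − 1.645 = 1.486.
Power = Φ(1.486) = 0.931.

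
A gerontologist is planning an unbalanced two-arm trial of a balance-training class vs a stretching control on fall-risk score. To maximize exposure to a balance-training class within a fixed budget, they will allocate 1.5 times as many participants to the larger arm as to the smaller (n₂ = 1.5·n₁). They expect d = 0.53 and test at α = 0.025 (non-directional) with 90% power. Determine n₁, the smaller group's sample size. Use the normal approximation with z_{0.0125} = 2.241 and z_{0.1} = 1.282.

With allocation ratio k = n₂/n₁ = 1.5, Var(x̄₁−x̄₂) = σ²(1/n₁ + 1/(k·n₁)) = σ²·(k+1)/(k·n₁).
So n₁ = (1 + 1/k)·((z_{α/2} + z_β)/d)² = 1.667 × (3.523/0.53)².
n₁ = 1.667 × 44.18 = 73.6.
Round up: n₁ = 74, giving n₂ = 1.5 × 74 = 111.

n₁ = 74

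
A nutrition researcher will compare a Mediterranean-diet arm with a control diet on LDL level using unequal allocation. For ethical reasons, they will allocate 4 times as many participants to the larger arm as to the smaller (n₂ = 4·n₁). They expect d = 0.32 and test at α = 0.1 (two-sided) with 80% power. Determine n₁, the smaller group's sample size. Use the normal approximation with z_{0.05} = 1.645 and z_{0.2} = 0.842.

With allocation ratio k = n₂/n₁ = 4, Var(x̄₁−x̄₂) = σ²(1/n₁ + 1/(k·n₁)) = σ²·(k+1)/(k·n₁).
So n₁ = (1 + 1/k)·((z_{α/2} + z_β)/d)² = 1.250 × (2.487/0.32)².
n₁ = 1.250 × 60.40 = 75.5.
Round up: n₁ = 76, giving n₂ = 4 × 76 = 304.

n₁ = 76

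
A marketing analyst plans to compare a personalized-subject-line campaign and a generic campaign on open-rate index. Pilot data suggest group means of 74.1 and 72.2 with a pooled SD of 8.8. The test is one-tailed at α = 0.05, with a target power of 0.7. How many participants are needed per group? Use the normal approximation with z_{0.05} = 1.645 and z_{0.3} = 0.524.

Cohen's d = |M₁ − M₂| / SD_pooled = |74.1 − 72.2| / 8.8 = 1.9 / 8.8 = 0.216.
For two independent groups with equal n: n = 2·((z_{α} + z_β) / d)².
z_{α} + z_β = 1.645 + 0.524 = 2.169.
n = 2 × (2.169 / 0.216)² = 2 × 10.042² = 2 × 100.84 = 201.7.
Round up to the next whole participant.

n = 202 per group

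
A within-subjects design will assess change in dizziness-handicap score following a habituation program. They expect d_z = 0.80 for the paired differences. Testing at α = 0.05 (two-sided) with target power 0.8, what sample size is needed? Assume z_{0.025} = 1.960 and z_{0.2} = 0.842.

n = 13 pairs

For a paired (one-sample on differences) test: n = ((z_{α/2} + z_β) / d)².
z_{α/2} + z_β = 1.960 + 0.842 = 2.802.
n = (2.802 / 0.80)² = 3.502² = 12.27.
Round up.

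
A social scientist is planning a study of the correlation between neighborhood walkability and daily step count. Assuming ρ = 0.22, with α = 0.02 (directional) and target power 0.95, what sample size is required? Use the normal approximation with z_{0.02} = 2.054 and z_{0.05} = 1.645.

n = 277

Fisher's z: C = ½·ln((1+r)/(1−r)) = ½·ln(1.5641) = 0.2237.
n = ((z_{α} + z_β)/C)² + 3.
(2.054 + 1.645) / 0.2237 = 3.699 / 0.2237 = 16.536.
n = 16.536² + 3 = 273.42 + 3 = 276.4.
Round up.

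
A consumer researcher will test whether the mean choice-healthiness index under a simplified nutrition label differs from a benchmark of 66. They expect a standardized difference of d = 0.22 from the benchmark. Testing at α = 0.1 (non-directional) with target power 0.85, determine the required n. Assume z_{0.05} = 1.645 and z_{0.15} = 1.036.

For a one-sample test: n = ((z_{α/2} + z_β) / d)².
z_{α/2} + z_β = 1.645 + 1.036 = 2.681.
n = (2.681 / 0.22)² = 12.186² = 148.51.
Round up.

n = 149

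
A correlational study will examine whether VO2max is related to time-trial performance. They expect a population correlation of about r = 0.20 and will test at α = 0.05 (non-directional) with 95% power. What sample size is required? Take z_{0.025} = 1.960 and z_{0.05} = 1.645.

n = 320

Fisher's z: C = ½·ln((1+r)/(1−r)) = ½·ln(1.5000) = 0.2027.
n = ((z_{α/2} + z_β)/C)² + 3.
(1.960 + 1.645) / 0.2027 = 3.605 / 0.2027 = 17.785.
n = 17.785² + 3 = 316.30 + 3 = 319.3.
Round up.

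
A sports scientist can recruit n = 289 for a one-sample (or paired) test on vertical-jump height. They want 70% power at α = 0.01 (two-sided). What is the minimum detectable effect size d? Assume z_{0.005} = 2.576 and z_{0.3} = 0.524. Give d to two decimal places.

For a single sample (or paired design) of n = 289: d_min = (z_{α/2} + z_β)/√n.
z-sum = 2.576 + 0.524 = 3.100.
d_min = 3.100 / √289 = 3.100 / 17.000 = 0.182.

d_min ≈ 0.18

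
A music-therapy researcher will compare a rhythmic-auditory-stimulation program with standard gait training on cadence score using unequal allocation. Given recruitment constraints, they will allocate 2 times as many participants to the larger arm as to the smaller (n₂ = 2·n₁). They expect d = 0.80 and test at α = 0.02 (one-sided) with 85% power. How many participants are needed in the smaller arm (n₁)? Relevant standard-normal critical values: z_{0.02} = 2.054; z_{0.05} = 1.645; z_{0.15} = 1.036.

n₁ = 23

With allocation ratio k = n₂/n₁ = 2, Var(x̄₁−x̄₂) = σ²(1/n₁ + 1/(k·n₁)) = σ²·(k+1)/(k·n₁).
So n₁ = (1 + 1/k)·((z_{α} + z_β)/d)² = 1.500 × (3.090/0.80)².
n₁ = 1.500 × 14.92 = 22.4.
Round up: n₁ = 23, giving n₂ = 2 × 23 = 46.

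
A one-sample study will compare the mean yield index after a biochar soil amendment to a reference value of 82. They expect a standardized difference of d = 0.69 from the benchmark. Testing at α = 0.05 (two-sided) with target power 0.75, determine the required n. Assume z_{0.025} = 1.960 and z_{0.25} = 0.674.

n = 15

For a one-sample test: n = ((z_{α/2} + z_β) / d)².
z_{α/2} + z_β = 1.960 + 0.674 = 2.634.
n = (2.634 / 0.69)² = 3.817² = 14.57.
Round up.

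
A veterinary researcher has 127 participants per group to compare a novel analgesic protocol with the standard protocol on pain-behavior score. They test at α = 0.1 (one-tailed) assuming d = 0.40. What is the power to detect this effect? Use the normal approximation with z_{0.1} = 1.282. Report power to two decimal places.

For two equal groups, power = Φ(d·√(n/2) − z_{α}).
d·√(n/2) = 0.40 × √(127/2) = 0.40 × 7.969 = 3.187.
z_β = 3.187 − 1.282 = 1.905.
Power = Φ(1.905) = 0.972.

power ≈ 0.97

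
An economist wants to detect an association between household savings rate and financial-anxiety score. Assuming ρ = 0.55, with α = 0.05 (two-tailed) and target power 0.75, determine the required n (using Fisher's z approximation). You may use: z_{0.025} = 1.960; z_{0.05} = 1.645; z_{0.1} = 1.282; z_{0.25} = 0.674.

Fisher's z: C = ½·ln((1+r)/(1−r)) = ½·ln(3.4444) = 0.6184.
n = ((z_{α/2} + z_β)/C)² + 3.
(1.960 + 0.674) / 0.6184 = 2.634 / 0.6184 = 4.259.
n = 4.259² + 3 = 18.14 + 3 = 21.1.
Round up.

n = 22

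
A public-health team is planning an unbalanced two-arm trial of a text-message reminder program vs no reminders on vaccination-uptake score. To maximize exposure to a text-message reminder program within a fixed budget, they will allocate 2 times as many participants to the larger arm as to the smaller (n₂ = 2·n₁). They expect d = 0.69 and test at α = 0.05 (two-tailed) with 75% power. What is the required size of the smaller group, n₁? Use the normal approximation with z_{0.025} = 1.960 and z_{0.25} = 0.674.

n₁ = 22

With allocation ratio k = n₂/n₁ = 2, Var(x̄₁−x̄₂) = σ²(1/n₁ + 1/(k·n₁)) = σ²·(k+1)/(k·n₁).
So n₁ = (1 + 1/k)·((z_{α/2} + z_β)/d)² = 1.500 × (2.634/0.69)².
n₁ = 1.500 × 14.57 = 21.9.
Round up: n₁ = 22, giving n₂ = 2 × 22 = 44.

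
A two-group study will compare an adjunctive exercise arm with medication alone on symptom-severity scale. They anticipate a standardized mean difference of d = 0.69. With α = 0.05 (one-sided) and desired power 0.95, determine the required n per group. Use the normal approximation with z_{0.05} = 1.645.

For two independent groups with equal n: n = 2·((z_{α} + z_β) / d)².
z_{α} + z_β = 1.645 + 1.645 = 3.290.
n = 2 × (3.290 / 0.69)² = 2 × 4.768² = 2 × 22.73 = 45.5.
Round up to the next whole participant.

n = 46 per group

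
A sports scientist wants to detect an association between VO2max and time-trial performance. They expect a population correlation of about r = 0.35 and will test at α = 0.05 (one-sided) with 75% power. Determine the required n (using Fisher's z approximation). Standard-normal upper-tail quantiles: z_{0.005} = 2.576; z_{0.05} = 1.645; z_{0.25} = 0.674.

Fisher's z: C = ½·ln((1+r)/(1−r)) = ½·ln(2.0769) = 0.3654.
n = ((z_{α} + z_β)/C)² + 3.
(1.645 + 0.674) / 0.3654 = 2.319 / 0.3654 = 6.346.
n = 6.346² + 3 = 40.28 + 3 = 43.3.
Round up.

n = 44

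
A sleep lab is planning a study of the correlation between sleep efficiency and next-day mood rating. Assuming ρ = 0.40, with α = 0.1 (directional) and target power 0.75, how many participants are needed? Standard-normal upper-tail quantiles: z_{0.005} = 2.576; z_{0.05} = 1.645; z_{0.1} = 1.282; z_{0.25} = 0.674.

n = 25

Fisher's z: C = ½·ln((1+r)/(1−r)) = ½·ln(2.3333) = 0.4236.
n = ((z_{α} + z_β)/C)² + 3.
(1.282 + 0.674) / 0.4236 = 1.956 / 0.4236 = 4.618.
n = 4.618² + 3 = 21.32 + 3 = 24.3.
Round up.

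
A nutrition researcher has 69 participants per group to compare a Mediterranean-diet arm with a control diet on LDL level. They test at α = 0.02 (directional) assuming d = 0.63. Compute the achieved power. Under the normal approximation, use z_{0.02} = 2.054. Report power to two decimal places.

power ≈ 0.95

For two equal groups, power = Φ(d·√(n/2) − z_{α}).
d·√(n/2) = 0.63 × √(69/2) = 0.63 × 5.874 = 3.700.
z_β = 3.700 − 2.054 = 1.646.
Power = Φ(1.646) = 0.950.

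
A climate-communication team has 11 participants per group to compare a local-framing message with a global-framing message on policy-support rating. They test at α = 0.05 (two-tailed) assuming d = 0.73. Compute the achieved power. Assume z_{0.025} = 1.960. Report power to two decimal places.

power ≈ 0.40

For two equal groups, power = Φ(d·√(n/2) − z_{α/2}).
d·√(n/2) = 0.73 × √(11/2) = 0.73 × 2.345 = 1.712.
z_β = 1.712 − 1.960 = -0.248.
Power = Φ(-0.248) = 0.402.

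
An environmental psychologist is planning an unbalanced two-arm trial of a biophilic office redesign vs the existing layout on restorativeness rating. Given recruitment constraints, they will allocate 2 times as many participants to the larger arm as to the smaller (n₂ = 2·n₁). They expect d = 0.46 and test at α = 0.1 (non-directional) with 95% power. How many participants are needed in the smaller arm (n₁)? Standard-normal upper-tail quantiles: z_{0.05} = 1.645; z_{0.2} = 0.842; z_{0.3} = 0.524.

With allocation ratio k = n₂/n₁ = 2, Var(x̄₁−x̄₂) = σ²(1/n₁ + 1/(k·n₁)) = σ²·(k+1)/(k·n₁).
So n₁ = (1 + 1/k)·((z_{α/2} + z_β)/d)² = 1.500 × (3.290/0.46)².
n₁ = 1.500 × 51.15 = 76.7.
Round up: n₁ = 77, giving n₂ = 2 × 77 = 154.

n₁ = 77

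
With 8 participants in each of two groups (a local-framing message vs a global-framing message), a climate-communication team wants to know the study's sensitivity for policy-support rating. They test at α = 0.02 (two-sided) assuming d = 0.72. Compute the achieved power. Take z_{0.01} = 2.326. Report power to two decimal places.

For two equal groups, power = Φ(d·√(n/2) − z_{α/2}).
d·√(n/2) = 0.72 × √(8/2) = 0.72 × 2.000 = 1.440.
z_β = 1.440 − 2.326 = -0.886.
Power = Φ(-0.886) = 0.188.

power ≈ 0.19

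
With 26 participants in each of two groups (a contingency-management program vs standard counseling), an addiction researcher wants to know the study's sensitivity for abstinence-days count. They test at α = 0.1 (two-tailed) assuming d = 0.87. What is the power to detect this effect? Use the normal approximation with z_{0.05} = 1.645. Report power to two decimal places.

power ≈ 0.93

For two equal groups, power = Φ(d·√(n/2) − z_{α/2}).
d·√(n/2) = 0.87 × √(26/2) = 0.87 × 3.606 = 3.137.
z_β = 3.137 − 1.645 = 1.492.
Power = Φ(1.492) = 0.932.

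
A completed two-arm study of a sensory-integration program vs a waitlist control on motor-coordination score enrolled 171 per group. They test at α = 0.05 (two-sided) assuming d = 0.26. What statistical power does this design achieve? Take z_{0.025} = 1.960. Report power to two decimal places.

power ≈ 0.67

For two equal groups, power = Φ(d·√(n/2) − z_{α/2}).
d·√(n/2) = 0.26 × √(171/2) = 0.26 × 9.247 = 2.404.
z_β = 2.404 − 1.960 = 0.444.
Power = Φ(0.444) = 0.672.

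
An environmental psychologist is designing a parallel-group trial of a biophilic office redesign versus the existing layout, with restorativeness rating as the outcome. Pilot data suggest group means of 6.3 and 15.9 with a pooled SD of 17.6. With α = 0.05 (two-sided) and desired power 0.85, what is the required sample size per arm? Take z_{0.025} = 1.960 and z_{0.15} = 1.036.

n = 61 per group

Cohen's d = |M₁ − M₂| / SD_pooled = |6.3 − 15.9| / 17.6 = 9.6 / 17.6 = 0.545.
For two independent groups with equal n: n = 2·((z_{α/2} + z_β) / d)².
z_{α/2} + z_β = 1.960 + 1.036 = 2.996.
n = 2 × (2.996 / 0.545)² = 2 × 5.497² = 2 × 30.22 = 60.4.
Round up to the next whole participant.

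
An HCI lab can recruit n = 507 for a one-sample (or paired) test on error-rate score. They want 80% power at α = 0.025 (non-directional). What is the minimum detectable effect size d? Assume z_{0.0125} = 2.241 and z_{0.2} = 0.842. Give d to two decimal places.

d_min ≈ 0.14

For a single sample (or paired design) of n = 507: d_min = (z_{α/2} + z_β)/√n.
z-sum = 2.241 + 0.842 = 3.083.
d_min = 3.083 / √507 = 3.083 / 22.517 = 0.137.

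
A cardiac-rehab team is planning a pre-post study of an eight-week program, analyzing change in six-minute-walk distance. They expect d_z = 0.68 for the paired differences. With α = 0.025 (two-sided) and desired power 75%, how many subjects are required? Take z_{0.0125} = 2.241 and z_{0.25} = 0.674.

n = 19 pairs

For a paired (one-sample on differences) test: n = ((z_{α/2} + z_β) / d)².
z_{α/2} + z_β = 2.241 + 0.674 = 2.915.
n = (2.915 / 0.68)² = 4.287² = 18.38.
Round up.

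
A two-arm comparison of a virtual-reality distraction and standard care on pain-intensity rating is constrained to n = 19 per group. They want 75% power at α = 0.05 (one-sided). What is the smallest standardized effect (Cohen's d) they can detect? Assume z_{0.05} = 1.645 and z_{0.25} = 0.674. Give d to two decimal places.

For two independent groups of n = 19 each: d_min = (z_{α} + z_β)·√(2/n).
z-sum = 1.645 + 0.674 = 2.319.
d_min = 2.319 × √(2/19) = 2.319 × 0.3244 = 0.752.

d_min ≈ 0.75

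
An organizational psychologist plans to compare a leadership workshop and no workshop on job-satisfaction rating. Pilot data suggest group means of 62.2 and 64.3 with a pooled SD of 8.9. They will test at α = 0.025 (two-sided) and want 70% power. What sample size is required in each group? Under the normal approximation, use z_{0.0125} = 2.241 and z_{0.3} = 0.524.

n = 275 per group

Cohen's d = |M₁ − M₂| / SD_pooled = |62.2 − 64.3| / 8.9 = 2.1 / 8.9 = 0.236.
For two independent groups with equal n: n = 2·((z_{α/2} + z_β) / d)².
z_{α/2} + z_β = 2.241 + 0.524 = 2.765.
n = 2 × (2.765 / 0.236)² = 2 × 11.716² = 2 × 137.27 = 274.5.
Round up to the next whole participant.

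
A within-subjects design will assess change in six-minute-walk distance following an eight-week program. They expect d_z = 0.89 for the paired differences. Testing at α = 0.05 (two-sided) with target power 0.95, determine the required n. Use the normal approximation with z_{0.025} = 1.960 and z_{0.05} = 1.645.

n = 17 pairs

For a paired (one-sample on differences) test: n = ((z_{α/2} + z_β) / d)².
z_{α/2} + z_β = 1.960 + 1.645 = 3.605.
n = (3.605 / 0.89)² = 4.051² = 16.41.
Round up.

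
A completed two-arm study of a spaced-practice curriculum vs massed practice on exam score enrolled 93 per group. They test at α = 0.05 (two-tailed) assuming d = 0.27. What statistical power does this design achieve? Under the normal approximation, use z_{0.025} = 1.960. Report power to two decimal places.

power ≈ 0.45

For two equal groups, power = Φ(d·√(n/2) − z_{α/2}).
d·√(n/2) = 0.27 × √(93/2) = 0.27 × 6.819 = 1.841.
z_β = 1.841 − 1.960 = -0.119.
Power = Φ(-0.119) = 0.453.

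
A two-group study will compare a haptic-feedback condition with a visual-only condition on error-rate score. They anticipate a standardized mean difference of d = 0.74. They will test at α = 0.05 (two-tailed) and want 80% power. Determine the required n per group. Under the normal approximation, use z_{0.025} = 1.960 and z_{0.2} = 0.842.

For two independent groups with equal n: n = 2·((z_{α/2} + z_β) / d)².
z_{α/2} + z_β = 1.960 + 0.842 = 2.802.
n = 2 × (2.802 / 0.74)² = 2 × 3.786² = 2 × 14.34 = 28.7.
Round up to the next whole participant.

n = 29 per group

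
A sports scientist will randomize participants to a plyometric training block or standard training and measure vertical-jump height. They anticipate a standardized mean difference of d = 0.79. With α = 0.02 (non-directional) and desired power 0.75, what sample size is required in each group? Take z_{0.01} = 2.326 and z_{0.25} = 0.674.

For two independent groups with equal n: n = 2·((z_{α/2} + z_β) / d)².
z_{α/2} + z_β = 2.326 + 0.674 = 3.000.
n = 2 × (3.000 / 0.79)² = 2 × 3.797² = 2 × 14.42 = 28.8.
Round up to the next whole participant.

n = 29 per group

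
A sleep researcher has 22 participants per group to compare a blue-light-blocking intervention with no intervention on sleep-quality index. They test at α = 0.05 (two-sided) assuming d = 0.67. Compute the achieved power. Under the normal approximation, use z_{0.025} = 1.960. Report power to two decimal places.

power ≈ 0.60

For two equal groups, power = Φ(d·√(n/2) − z_{α/2}).
d·√(n/2) = 0.67 × √(22/2) = 0.67 × 3.317 = 2.222.
z_β = 2.222 − 1.960 = 0.262.
Power = Φ(0.262) = 0.603.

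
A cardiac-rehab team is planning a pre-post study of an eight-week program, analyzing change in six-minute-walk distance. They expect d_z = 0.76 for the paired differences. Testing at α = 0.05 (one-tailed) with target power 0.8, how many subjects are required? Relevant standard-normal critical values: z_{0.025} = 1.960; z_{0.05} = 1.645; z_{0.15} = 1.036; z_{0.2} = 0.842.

n = 11 pairs

For a paired (one-sample on differences) test: n = ((z_{α} + z_β) / d)².
z_{α} + z_β = 1.645 + 0.842 = 2.487.
n = (2.487 / 0.76)² = 3.272² = 10.71.
Round up.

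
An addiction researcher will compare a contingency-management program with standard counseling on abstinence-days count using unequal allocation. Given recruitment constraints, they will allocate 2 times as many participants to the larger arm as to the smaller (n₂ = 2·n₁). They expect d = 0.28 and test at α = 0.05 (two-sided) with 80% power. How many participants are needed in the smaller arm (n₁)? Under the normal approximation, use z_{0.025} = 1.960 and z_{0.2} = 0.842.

With allocation ratio k = n₂/n₁ = 2, Var(x̄₁−x̄₂) = σ²(1/n₁ + 1/(k·n₁)) = σ²·(k+1)/(k·n₁).
So n₁ = (1 + 1/k)·((z_{α/2} + z_β)/d)² = 1.500 × (2.802/0.28)².
n₁ = 1.500 × 100.14 = 150.2.
Round up: n₁ = 151, giving n₂ = 2 × 151 = 302.

n₁ = 151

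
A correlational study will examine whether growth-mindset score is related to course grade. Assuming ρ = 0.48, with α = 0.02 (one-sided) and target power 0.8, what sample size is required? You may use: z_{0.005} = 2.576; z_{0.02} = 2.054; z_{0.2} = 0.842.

Fisher's z: C = ½·ln((1+r)/(1−r)) = ½·ln(2.8462) = 0.5230.
n = ((z_{α} + z_β)/C)² + 3.
(2.054 + 0.842) / 0.5230 = 2.896 / 0.5230 = 5.537.
n = 5.537² + 3 = 30.66 + 3 = 33.7.
Round up.

n = 34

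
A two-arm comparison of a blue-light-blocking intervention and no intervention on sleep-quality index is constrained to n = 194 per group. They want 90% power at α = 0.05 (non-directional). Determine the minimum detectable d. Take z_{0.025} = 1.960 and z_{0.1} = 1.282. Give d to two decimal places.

For two independent groups of n = 194 each: d_min = (z_{α/2} + z_β)·√(2/n).
z-sum = 1.960 + 1.282 = 3.242.
d_min = 3.242 × √(2/194) = 3.242 × 0.1015 = 0.329.

d_min ≈ 0.33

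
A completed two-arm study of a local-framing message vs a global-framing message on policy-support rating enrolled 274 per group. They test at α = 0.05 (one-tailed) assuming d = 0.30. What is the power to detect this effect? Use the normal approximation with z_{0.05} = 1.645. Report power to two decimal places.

For two equal groups, power = Φ(d·√(n/2) − z_{α}).
d·√(n/2) = 0.30 × √(274/2) = 0.30 × 11.705 = 3.511.
z_β = 3.511 − 1.645 = 1.866.
Power = Φ(1.866) = 0.969.

power ≈ 0.97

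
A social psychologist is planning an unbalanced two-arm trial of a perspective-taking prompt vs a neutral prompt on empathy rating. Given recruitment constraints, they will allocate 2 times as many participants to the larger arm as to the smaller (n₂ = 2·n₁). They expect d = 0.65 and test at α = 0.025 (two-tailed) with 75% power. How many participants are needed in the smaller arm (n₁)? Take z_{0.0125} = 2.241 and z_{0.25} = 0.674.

With allocation ratio k = n₂/n₁ = 2, Var(x̄₁−x̄₂) = σ²(1/n₁ + 1/(k·n₁)) = σ²·(k+1)/(k·n₁).
So n₁ = (1 + 1/k)·((z_{α/2} + z_β)/d)² = 1.500 × (2.915/0.65)².
n₁ = 1.500 × 20.11 = 30.2.
Round up: n₁ = 31, giving n₂ = 2 × 31 = 62.

n₁ = 31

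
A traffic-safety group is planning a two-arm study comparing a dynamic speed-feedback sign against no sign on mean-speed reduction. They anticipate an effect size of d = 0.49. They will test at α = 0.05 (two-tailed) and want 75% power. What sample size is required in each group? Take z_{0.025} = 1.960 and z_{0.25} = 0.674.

n = 58 per group

For two independent groups with equal n: n = 2·((z_{α/2} + z_β) / d)².
z_{α/2} + z_β = 1.960 + 0.674 = 2.634.
n = 2 × (2.634 / 0.49)² = 2 × 5.376² = 2 × 28.90 = 57.8.
Round up to the next whole participant.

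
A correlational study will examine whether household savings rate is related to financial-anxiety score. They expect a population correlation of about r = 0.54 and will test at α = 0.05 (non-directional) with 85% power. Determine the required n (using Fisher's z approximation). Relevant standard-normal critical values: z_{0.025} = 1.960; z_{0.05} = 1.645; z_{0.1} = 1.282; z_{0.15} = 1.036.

n = 28

Fisher's z: C = ½·ln((1+r)/(1−r)) = ½·ln(3.3478) = 0.6042.
n = ((z_{α/2} + z_β)/C)² + 3.
(1.960 + 1.036) / 0.6042 = 2.996 / 0.6042 = 4.959.
n = 4.959² + 3 = 24.59 + 3 = 27.6.
Round up.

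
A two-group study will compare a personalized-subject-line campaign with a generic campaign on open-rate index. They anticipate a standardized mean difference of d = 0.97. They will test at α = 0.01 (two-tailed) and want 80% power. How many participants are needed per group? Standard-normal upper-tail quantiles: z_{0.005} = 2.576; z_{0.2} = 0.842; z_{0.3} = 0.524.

n = 25 per group

For two independent groups with equal n: n = 2·((z_{α/2} + z_β) / d)².
z_{α/2} + z_β = 2.576 + 0.842 = 3.418.
n = 2 × (3.418 / 0.97)² = 2 × 3.524² = 2 × 12.42 = 24.8.
Round up to the next whole participant.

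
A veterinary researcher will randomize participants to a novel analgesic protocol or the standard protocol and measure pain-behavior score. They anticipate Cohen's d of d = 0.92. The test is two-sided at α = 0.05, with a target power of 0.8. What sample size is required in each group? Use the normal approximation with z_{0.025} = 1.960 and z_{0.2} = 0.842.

n = 19 per group

For two independent groups with equal n: n = 2·((z_{α/2} + z_β) / d)².
z_{α/2} + z_β = 1.960 + 0.842 = 2.802.
n = 2 × (2.802 / 0.92)² = 2 × 3.046² = 2 × 9.28 = 18.6.
Round up to the next whole participant.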